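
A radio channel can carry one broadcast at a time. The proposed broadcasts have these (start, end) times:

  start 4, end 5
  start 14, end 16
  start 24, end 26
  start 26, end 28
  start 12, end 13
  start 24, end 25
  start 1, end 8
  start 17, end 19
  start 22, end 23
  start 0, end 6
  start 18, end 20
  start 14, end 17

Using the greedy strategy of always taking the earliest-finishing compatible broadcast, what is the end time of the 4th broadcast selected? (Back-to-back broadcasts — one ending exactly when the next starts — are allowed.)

By end time: (4,5), (0,6), (1,8), (12,13), (14,16), (14,17), (17,19), (18,20), (22,23), (24,25), (24,26), (26,28).
Pick (4,5); next start ≥ 5 → (12,13); next start ≥ 13 → (14,16); next start ≥ 16 → (17,19); next start ≥ 19 → (22,23); next start ≥ 23 → (24,25); next start ≥ 25 → (26,28).
Selected: (4,5) (12,13) (14,16) (17,19) (22,23) (24,25) (26,28)

19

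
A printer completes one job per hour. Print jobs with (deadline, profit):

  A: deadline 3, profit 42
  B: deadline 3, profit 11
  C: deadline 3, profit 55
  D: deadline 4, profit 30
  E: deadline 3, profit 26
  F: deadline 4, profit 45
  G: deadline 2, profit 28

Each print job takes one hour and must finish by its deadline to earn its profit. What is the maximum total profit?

Take jobs in profit order; each goes to the latest open slot no later than its deadline.
Profit order: C=55 F=45 A=42 D=30 G=28 E=26 B=11
Assign: C→slot 3, F→slot 4, A→slot 2, D→slot 1, G skipped, E skipped, B skipped.
Slots: [1:D] [2:A] [3:C] [4:F]
Profit = 30 + 42 + 55 + 45 = 172

172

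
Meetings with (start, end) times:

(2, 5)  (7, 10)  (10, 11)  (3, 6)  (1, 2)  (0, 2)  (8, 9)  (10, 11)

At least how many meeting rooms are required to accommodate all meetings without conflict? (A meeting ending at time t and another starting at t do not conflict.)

The answer is the maximum number of intervals overlapping at any instant.
Events (time:±→running): 0:+→1 1:+→2 … peak 2.

2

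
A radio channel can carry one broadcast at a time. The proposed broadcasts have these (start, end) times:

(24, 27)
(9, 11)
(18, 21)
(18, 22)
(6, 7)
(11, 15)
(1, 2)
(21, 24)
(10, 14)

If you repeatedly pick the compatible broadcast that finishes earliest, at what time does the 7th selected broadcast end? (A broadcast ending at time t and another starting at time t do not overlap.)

27

Sorted by end: (1,2)  (6,7)  (9,11)  (10,14)  (11,15)  (18,21)  (18,22)  (21,24)  (24,27)
take (1,2); take (6,7); take (9,11); skip (10,14); take (11,15); take (18,21); take (21,24); take (24,27).
Selected: (1,2) (6,7) (9,11) (11,15) (18,21) (21,24) (24,27)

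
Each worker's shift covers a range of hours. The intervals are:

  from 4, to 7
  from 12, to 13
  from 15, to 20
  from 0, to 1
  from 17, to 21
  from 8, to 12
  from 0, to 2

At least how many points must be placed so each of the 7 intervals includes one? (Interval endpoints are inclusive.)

Process intervals by earliest right end; each time one isn't hit yet, stab at its right endpoint.
Sorted: [0,1] [0,2] [4,7] [8,12] [12,13] [15,20] [17,21]
{[0,1],[0,2]} hit by 1; {[4,7]} hit by 7; {[8,12],[12,13]} hit by 12; {[15,20],[17,21]} hit by 20.
Points: 1, 7, 12, 20 (4 total).

4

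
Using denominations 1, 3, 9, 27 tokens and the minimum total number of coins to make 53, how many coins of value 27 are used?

Use the largest denomination that fits, subtract, and repeat.
53 = 1×27 + 2×9 + 2×3 + 2×1
Count of 27: 1

1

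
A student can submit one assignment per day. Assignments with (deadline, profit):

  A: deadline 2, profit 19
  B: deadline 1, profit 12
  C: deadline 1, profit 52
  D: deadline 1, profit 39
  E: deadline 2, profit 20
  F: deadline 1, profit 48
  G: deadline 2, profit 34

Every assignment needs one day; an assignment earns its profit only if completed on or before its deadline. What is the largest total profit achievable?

Sort by profit descending; place each in the latest free slot ≤ its deadline.
Profit order: C=52 F=48 D=39 G=34 E=20 A=19 B=12
Assign: C→slot 1, F skipped, D skipped, G→slot 2, E skipped, A skipped, B skipped.
Slots: [1:C] [2:G]
Profit = 52 + 34 = 86

86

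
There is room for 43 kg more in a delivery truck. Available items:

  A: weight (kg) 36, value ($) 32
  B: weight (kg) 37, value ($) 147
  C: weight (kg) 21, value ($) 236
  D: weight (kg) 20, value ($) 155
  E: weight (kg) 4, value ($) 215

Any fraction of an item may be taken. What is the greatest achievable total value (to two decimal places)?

590.50

Greedy by value/weight ratio, highest first.
Ratios (sorted): E 53.75, C 11.24, D 7.75, B 3.97, A 0.89
take E (4 @ 215); take C (21 @ 236); take 18/20 of D → 139.50. Capacity used 43/43.
Total value = 590.50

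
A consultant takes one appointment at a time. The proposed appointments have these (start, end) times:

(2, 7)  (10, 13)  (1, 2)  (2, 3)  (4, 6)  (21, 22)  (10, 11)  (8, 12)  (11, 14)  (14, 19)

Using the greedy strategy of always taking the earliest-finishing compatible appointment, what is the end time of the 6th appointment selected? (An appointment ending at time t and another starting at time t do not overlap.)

19

Sort by end time and greedily take each interval whose start is ≥ the last chosen end.
By end time: (1,2), (2,3), (4,6), (2,7), (10,11), (8,12), (10,13), (11,14), (14,19), (21,22).
Pick (1,2); next start ≥ 2 → (2,3); next start ≥ 3 → (4,6); next start ≥ 6 → (10,11); next start ≥ 11 → (11,14); next start ≥ 14 → (14,19); next start ≥ 19 → (21,22).
Selected: (1,2) (2,3) (4,6) (10,11) (11,14) (14,19) (21,22)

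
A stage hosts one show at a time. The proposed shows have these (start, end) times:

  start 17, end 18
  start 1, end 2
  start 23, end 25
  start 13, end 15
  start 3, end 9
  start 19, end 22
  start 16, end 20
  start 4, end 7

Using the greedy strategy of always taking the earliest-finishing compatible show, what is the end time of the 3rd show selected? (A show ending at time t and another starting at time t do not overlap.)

15

By end time: (1,2), (4,7), (3,9), (13,15), (17,18), (16,20), (19,22), (23,25).
Pick (1,2); next start ≥ 2 → (4,7); next start ≥ 7 → (13,15); next start ≥ 15 → (17,18); next start ≥ 18 → (19,22); next start ≥ 22 → (23,25).
Selected: (1,2) (4,7) (13,15) (17,18) (19,22) (23,25)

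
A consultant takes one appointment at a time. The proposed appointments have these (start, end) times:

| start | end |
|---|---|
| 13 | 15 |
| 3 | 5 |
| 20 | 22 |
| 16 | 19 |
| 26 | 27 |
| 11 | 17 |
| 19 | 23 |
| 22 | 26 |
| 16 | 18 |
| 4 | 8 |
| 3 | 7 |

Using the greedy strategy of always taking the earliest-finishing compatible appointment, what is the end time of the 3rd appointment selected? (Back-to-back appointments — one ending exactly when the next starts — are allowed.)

Order by finish time; keep every interval that doesn't clash with the previous kept one.
Sorted by end: (3,5)  (3,7)  (4,8)  (13,15)  (11,17)  (16,18)  (16,19)  (20,22)  (19,23)  (22,26)  (26,27)
take (3,5); skip (3,7); skip (4,8); take (13,15); take (16,18); skip (16,19); take (20,22); take (22,26); take (26,27).
Selected: (3,5) (13,15) (16,18) (20,22) (22,26) (26,27)

18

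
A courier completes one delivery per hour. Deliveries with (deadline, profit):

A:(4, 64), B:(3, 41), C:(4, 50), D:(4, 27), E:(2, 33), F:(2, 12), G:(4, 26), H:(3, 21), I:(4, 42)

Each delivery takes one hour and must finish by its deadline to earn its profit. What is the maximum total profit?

By profit: A(d4,64), C(d4,50), I(d4,42), B(d3,41), E(d2,33), D(d4,27), G(d4,26), H(d3,21), F(d2,12)
A→slot 4; C→slot 3; I→slot 2; B→slot 1; E skipped; D skipped; G skipped; H skipped; F skipped.
Profit = 41 + 42 + 50 + 64 = 197

197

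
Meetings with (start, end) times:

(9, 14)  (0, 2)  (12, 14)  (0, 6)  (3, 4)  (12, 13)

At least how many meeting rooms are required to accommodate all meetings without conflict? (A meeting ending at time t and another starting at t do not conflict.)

3

The answer is the maximum number of intervals overlapping at any instant.
Events (time:±→running): 0:+→1 0:+→2 2:-→1 3:+→2 4:-→1 6:-→0 9:+→1 12:+→2 12:+→3 … peak 3.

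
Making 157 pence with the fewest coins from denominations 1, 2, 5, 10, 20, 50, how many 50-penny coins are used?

Use the largest denomination that fits, subtract, and repeat.
157 − 3×50→7 − 1×5→2 − 1×2→0
Count of 50: 3

3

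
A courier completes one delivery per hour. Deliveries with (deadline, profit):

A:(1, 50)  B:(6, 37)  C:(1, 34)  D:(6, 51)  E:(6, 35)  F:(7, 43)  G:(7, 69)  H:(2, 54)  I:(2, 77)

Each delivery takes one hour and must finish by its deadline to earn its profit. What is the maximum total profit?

Sort by profit descending; place each in the latest free slot ≤ its deadline.
By profit: I(d2,77), G(d7,69), H(d2,54), D(d6,51), A(d1,50), F(d7,43), B(d6,37), E(d6,35), C(d1,34)
I→slot 2; G→slot 7; H→slot 1; D→slot 6; A skipped; F→slot 5; B→slot 4; E→slot 3; C skipped.
Profit = 54 + 77 + 35 + 37 + 43 + 51 + 69 = 366

366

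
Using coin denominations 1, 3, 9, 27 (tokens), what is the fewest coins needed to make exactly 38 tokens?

4

Greedy: take as many of the largest coin as possible, then repeat with the remainder.
38 = 1×27 + 1×9 + 2×1
Total coins = 1 + 1 + 2 = 4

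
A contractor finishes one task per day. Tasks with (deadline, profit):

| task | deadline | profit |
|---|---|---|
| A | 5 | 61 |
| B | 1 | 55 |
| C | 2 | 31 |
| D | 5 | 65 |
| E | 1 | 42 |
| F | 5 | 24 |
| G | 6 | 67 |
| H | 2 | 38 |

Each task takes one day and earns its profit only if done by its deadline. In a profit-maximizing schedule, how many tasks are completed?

Take jobs in profit order; each goes to the latest open slot no later than its deadline.
Profit order: G=67 D=65 A=61 B=55 E=42 H=38 C=31 F=24
Assign: G→slot 6, D→slot 5, A→slot 4, B→slot 1, E skipped, H→slot 2, C skipped, F→slot 3.
Slots: [1:B] [2:H] [3:F] [4:A] [5:D] [6:G]
6 of 8 scheduled.

6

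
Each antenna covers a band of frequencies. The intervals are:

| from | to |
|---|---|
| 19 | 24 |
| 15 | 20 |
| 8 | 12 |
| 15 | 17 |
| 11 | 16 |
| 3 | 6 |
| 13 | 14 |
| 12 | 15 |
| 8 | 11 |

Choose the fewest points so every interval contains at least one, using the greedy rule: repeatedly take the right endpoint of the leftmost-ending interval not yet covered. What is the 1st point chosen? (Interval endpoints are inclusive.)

By right end: [3,6]  [8,11]  [8,12]  [13,14]  [12,15]  [11,16]  [15,17]  [15,20]  [19,24]
[3,6] uncovered → point at 6; [8,11] uncovered → point at 11; [13,14] uncovered → point at 14; [15,17] uncovered → point at 17; [19,24] uncovered → point at 24.
Points: 6, 11, 14, 17, 24 (5 total).

6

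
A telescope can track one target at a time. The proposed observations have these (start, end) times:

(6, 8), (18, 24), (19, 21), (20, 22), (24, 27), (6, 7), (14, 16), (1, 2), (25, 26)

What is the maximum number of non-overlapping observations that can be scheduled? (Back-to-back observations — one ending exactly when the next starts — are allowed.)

5

Sorted by end: (1,2)  (6,7)  (6,8)  (14,16)  (19,21)  (20,22)  (18,24)  (25,26)  (24,27)
take (1,2); take (6,7); skip (6,8); take (14,16); take (19,21); take (25,26).
Selected 5 observations.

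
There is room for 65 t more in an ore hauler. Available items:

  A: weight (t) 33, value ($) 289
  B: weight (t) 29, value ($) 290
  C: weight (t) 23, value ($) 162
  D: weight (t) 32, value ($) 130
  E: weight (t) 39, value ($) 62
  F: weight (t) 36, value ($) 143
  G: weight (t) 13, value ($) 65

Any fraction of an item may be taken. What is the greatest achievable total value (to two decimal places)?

Order: B (290/29=10.00) > A (289/33=8.76) > C (162/23=7.04) > G (65/13=5.00) > D (130/32=4.06) > F (143/36=3.97) > E (62/39=1.59)
Fill: take B (29 @ 290) → take A (33 @ 289) → take 3/23 of C → 21.13; 65/65 used.
Total value = 600.13

600.13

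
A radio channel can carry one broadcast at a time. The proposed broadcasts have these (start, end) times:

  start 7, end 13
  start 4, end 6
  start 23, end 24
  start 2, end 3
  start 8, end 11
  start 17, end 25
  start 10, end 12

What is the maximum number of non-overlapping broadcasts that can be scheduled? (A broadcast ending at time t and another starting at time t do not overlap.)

Order by finish time; keep every interval that doesn't clash with the previous kept one.
Sorted by end: (2,3)  (4,6)  (8,11)  (10,12)  (7,13)  (23,24)  (17,25)
take (2,3); take (4,6); take (8,11); skip (10,12); take (23,24); skip (17,25).
Selected 4 broadcasts.

4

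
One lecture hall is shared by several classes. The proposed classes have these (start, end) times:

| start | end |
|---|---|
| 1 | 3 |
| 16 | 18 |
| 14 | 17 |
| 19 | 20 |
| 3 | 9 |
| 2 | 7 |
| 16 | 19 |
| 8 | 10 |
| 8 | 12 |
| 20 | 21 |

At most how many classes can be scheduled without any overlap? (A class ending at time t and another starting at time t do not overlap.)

5

Order by finish time; keep every interval that doesn't clash with the previous kept one.
Sorted by end: (1,3)  (2,7)  (3,9)  (8,10)  (8,12)  (14,17)  (16,18)  (16,19)  (19,20)  (20,21)
take (1,3); take (3,9); skip (8,10); take (14,17); take (19,20); take (20,21).
Selected 5 classes.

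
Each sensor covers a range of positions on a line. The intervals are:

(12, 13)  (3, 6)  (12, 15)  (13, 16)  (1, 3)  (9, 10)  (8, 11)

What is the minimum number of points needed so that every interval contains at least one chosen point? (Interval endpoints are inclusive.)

Sort by right endpoint; whenever an interval is uncovered, place a point at its right end.
Sorted: [1,3] [3,6] [9,10] [8,11] [12,13] [12,15] [13,16]
{[1,3],[3,6]} hit by 3; {[9,10],[8,11]} hit by 10; {[12,13],[12,15],[13,16]} hit by 13.
Points: 3, 10, 13 (3 total).

3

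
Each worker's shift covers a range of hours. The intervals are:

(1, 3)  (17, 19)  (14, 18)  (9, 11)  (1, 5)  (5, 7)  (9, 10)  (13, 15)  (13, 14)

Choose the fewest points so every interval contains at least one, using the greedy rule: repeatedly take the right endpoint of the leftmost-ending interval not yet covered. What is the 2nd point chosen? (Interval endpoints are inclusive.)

7

By right end: [1,3]  [1,5]  [5,7]  [9,10]  [9,11]  [13,14]  [13,15]  [14,18]  [17,19]
[1,3] uncovered → point at 3; [5,7] uncovered → point at 7; [9,10] uncovered → point at 10; [13,14] uncovered → point at 14; [17,19] uncovered → point at 19.
Points: 3, 7, 10, 14, 19 (5 total).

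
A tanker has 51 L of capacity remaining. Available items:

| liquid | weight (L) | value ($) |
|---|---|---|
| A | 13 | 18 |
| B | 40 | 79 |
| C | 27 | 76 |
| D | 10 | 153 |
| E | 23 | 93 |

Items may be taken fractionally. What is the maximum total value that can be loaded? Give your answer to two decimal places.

296.67

Sort by value per unit weight and fill in that order.
Order: D (153/10=15.30) > E (93/23=4.04) > C (76/27=2.81) > B (79/40=1.98) > A (18/13=1.38)
Fill: take D (10 @ 153) → take E (23 @ 93) → take 18/27 of C → 50.67; 51/51 used.
Total value = 296.67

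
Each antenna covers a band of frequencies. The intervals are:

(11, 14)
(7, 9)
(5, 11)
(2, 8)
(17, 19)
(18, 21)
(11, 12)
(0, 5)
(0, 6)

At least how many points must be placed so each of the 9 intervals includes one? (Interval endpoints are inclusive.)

4

Sort by right endpoint; whenever an interval is uncovered, place a point at its right end.
Sorted: [0,5] [0,6] [2,8] [7,9] [5,11] [11,12] [11,14] [17,19] [18,21]
{[0,5],[0,6],[2,8]} hit by 5; {[7,9],[5,11]} hit by 9; {[11,12],[11,14]} hit by 12; {[17,19],[18,21]} hit by 19.
Points: 5, 9, 12, 19 (4 total).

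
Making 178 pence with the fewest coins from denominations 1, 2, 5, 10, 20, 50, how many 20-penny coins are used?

1

178 − 3×50→28 − 1×20→8 − 1×5→3 − 1×2→1 − 1×1→0
Count of 20: 1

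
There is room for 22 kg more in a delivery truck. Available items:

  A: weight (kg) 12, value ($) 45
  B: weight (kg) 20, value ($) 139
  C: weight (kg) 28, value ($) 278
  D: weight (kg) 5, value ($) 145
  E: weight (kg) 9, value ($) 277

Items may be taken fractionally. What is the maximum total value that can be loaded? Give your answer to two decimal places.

501.43

Greedy by value/weight ratio, highest first.
Order: E (277/9=30.78) > D (145/5=29.00) > C (278/28=9.93) > B (139/20=6.95) > A (45/12=3.75)
Fill: take E (9 @ 277) → take D (5 @ 145) → take 8/28 of C → 79.43; 22/22 used.
Total value = 501.43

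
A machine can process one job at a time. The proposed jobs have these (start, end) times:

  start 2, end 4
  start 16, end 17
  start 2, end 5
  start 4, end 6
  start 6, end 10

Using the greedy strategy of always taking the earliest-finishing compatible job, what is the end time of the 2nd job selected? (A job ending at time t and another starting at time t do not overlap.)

By end time: (2,4), (2,5), (4,6), (6,10), (16,17).
Pick (2,4); next start ≥ 4 → (4,6); next start ≥ 6 → (6,10); next start ≥ 10 → (16,17).
Selected: (2,4) (4,6) (6,10) (16,17)

6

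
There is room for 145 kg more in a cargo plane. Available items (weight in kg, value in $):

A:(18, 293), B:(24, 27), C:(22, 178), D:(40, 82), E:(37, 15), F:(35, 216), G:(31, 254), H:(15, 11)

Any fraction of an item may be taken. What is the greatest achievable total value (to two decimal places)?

1020.95

Ratios (sorted): A 16.28, G 8.19, C 8.09, F 6.17, D 2.05, B 1.12, H 0.73, E 0.41
take A (18 @ 293); take G (31 @ 254); take C (22 @ 178); take F (35 @ 216); take 39/40 of D → 79.95. Capacity used 145/145.
Total value = 1020.95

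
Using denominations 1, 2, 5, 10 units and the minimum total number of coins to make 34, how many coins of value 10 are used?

Greedy: take as many of the largest coin as possible, then repeat with the remainder.
34 − 3×10→4 − 2×2→0
Count of 10: 3

3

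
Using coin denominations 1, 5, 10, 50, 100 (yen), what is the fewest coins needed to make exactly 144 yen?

9

Use the largest denomination that fits, subtract, and repeat.
144 − 1×100→44 − 4×10→4 − 4×1→0
Total coins = 1 + 4 + 4 = 9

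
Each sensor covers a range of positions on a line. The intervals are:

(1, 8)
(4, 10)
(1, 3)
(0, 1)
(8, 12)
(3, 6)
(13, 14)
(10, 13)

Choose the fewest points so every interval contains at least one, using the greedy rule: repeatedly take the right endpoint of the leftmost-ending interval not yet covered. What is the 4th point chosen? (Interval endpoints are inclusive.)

Sort by right endpoint; whenever an interval is uncovered, place a point at its right end.
By right end: [0,1]  [1,3]  [3,6]  [1,8]  [4,10]  [8,12]  [10,13]  [13,14]
[0,1] uncovered → point at 1; [3,6] uncovered → point at 6; [8,12] uncovered → point at 12; [13,14] uncovered → point at 14.
Points: 1, 6, 12, 14 (4 total).

14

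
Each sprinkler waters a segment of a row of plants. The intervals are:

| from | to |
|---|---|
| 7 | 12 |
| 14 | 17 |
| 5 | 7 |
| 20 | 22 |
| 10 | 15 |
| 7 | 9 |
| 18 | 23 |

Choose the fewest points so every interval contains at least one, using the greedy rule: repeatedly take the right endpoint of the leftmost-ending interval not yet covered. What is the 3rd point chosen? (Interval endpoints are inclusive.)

22

Process intervals by earliest right end; each time one isn't hit yet, stab at its right endpoint.
Sorted: [5,7] [7,9] [7,12] [10,15] [14,17] [20,22] [18,23]
{[5,7],[7,9],[7,12]} hit by 7; {[10,15],[14,17]} hit by 15; {[20,22],[18,23]} hit by 22.
Points: 7, 15, 22 (3 total).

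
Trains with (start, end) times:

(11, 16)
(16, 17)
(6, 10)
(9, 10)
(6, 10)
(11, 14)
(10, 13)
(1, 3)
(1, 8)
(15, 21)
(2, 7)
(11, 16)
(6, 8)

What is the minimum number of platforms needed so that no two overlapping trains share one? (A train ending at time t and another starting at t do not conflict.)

Count concurrent intervals with a sweep; the peak is the room count.
Events (time:±→running): 1:+→1 1:+→2 2:+→3 3:-→2 6:+→3 6:+→4 6:+→5 … peak 5.

5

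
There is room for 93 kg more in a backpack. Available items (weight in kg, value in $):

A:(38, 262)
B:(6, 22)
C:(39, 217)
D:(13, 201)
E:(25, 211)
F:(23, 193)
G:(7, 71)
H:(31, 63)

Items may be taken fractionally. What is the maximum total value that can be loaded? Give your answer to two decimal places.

848.37

Sort by value per unit weight and fill in that order.
Order: D (201/13=15.46) > G (71/7=10.14) > E (211/25=8.44) > F (193/23=8.39) > A (262/38=6.89) > C (217/39=5.56) > B (22/6=3.67) > H (63/31=2.03)
Fill: take D (13 @ 201) → take G (7 @ 71) → take E (25 @ 211) → take F (23 @ 193) → take 25/38 of A → 172.37; 93/93 used.
Total value = 848.37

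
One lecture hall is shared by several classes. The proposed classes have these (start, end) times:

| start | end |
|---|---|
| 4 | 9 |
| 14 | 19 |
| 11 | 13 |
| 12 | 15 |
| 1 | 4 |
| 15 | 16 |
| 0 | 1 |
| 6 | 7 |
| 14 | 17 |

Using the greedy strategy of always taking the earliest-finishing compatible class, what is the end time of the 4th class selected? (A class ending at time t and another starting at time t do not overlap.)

Sort by end time and greedily take each interval whose start is ≥ the last chosen end.
By end time: (0,1), (1,4), (6,7), (4,9), (11,13), (12,15), (15,16), (14,17), (14,19).
Pick (0,1); next start ≥ 1 → (1,4); next start ≥ 4 → (6,7); next start ≥ 7 → (11,13); next start ≥ 13 → (15,16).
Selected: (0,1) (1,4) (6,7) (11,13) (15,16)

13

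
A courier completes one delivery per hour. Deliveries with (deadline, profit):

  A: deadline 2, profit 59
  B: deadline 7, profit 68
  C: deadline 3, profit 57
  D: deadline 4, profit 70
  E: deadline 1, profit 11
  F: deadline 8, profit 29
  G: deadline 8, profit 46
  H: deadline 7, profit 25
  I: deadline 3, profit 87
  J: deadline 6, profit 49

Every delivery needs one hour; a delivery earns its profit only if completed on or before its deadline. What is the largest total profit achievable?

465

Sort by profit descending; place each in the latest free slot ≤ its deadline.
By profit: I(d3,87), D(d4,70), B(d7,68), A(d2,59), C(d3,57), J(d6,49), G(d8,46), F(d8,29), H(d7,25), E(d1,11)
I→slot 3; D→slot 4; B→slot 7; A→slot 2; C→slot 1; J→slot 6; G→slot 8; F→slot 5; H skipped; E skipped.
Profit = 57 + 59 + 87 + 70 + 29 + 49 + 68 + 46 = 465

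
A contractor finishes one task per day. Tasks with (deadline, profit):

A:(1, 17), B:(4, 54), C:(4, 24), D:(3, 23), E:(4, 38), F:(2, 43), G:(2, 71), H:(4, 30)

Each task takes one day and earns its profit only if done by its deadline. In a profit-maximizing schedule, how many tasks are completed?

4

Take jobs in profit order; each goes to the latest open slot no later than its deadline.
By profit: G(d2,71), B(d4,54), F(d2,43), E(d4,38), H(d4,30), C(d4,24), D(d3,23), A(d1,17)
G→slot 2; B→slot 4; F→slot 1; E→slot 3; H skipped; C skipped; D skipped; A skipped.
4 of 8 scheduled.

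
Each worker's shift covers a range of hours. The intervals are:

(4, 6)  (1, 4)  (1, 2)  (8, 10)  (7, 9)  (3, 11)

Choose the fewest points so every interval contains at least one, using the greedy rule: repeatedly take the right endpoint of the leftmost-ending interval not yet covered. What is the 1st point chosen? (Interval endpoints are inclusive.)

2

By right end: [1,2]  [1,4]  [4,6]  [7,9]  [8,10]  [3,11]
[1,2] uncovered → point at 2; [4,6] uncovered → point at 6; [7,9] uncovered → point at 9.
Points: 2, 6, 9 (3 total).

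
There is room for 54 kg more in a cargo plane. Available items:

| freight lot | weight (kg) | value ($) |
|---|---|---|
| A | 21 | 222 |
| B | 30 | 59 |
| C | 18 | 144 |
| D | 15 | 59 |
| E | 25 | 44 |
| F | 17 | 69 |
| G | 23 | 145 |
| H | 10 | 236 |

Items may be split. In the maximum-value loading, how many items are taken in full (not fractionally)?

3

Sort by value per unit weight and fill in that order.
Ratios (sorted): H 23.60, A 10.57, C 8.00, G 6.30, F 4.06, D 3.93, B 1.97, E 1.76
take H (10 @ 236); take A (21 @ 222); take C (18 @ 144); take 5/23 of G → 31.52. Capacity used 54/54.
3 item(s) taken whole; one partial (take 5/23 of G).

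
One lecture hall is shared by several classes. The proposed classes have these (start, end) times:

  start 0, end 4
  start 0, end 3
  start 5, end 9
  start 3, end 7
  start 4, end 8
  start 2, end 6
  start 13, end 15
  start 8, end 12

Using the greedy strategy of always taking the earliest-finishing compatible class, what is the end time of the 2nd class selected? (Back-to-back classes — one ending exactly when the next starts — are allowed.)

Sorted by end: (0,3)  (0,4)  (2,6)  (3,7)  (4,8)  (5,9)  (8,12)  (13,15)
take (0,3); take (3,7); take (8,12); take (13,15).
Selected: (0,3) (3,7) (8,12) (13,15)

7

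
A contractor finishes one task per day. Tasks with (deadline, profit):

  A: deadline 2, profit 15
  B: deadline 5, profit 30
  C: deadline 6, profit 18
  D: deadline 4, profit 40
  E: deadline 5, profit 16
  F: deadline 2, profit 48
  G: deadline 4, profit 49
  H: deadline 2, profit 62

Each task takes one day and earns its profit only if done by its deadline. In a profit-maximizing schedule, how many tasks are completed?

By profit: H(d2,62), G(d4,49), F(d2,48), D(d4,40), B(d5,30), C(d6,18), E(d5,16), A(d2,15)
H→slot 2; G→slot 4; F→slot 1; D→slot 3; B→slot 5; C→slot 6; E skipped; A skipped.
6 of 8 scheduled.

6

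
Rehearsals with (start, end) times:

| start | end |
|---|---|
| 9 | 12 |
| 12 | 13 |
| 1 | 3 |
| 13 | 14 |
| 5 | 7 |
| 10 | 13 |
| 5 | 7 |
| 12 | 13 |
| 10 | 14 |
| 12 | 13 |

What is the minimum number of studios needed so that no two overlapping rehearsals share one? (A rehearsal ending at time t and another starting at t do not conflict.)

Count concurrent intervals with a sweep; the peak is the room count.
Events (time:±→running): 1:+→1 3:-→0 5:+→1 5:+→2 7:-→1 7:-→0 9:+→1 10:+→2 10:+→3 12:-→2 12:+→3 12:+→4 12:+→5 … peak 5.

5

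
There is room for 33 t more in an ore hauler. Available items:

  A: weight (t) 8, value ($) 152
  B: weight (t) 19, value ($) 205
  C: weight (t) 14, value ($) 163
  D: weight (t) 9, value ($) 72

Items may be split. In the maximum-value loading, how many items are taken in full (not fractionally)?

2

Order: A (152/8=19.00) > C (163/14=11.64) > B (205/19=10.79) > D (72/9=8.00)
Fill: take A (8 @ 152) → take C (14 @ 163) → take 11/19 of B → 118.68; 33/33 used.
2 item(s) taken whole; one partial (take 11/19 of B).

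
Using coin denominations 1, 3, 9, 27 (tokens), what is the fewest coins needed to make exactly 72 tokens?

72 = 2×27 + 2×9
Total coins = 2 + 2 = 4

4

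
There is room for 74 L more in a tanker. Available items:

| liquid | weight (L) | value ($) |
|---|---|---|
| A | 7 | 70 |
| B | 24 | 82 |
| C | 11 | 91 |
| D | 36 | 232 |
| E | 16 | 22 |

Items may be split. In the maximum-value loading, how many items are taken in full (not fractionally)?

3

Order: A (70/7=10.00) > C (91/11=8.27) > D (232/36=6.44) > B (82/24=3.42) > E (22/16=1.38)
Fill: take A (7 @ 70) → take C (11 @ 91) → take D (36 @ 232) → take 20/24 of B → 68.33; 74/74 used.
3 item(s) taken whole; one partial (take 20/24 of B).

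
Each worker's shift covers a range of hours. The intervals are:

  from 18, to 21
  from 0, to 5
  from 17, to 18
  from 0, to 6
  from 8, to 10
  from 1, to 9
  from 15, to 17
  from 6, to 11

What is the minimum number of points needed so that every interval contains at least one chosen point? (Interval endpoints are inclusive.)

Sort by right endpoint; whenever an interval is uncovered, place a point at its right end.
By right end: [0,5]  [0,6]  [1,9]  [8,10]  [6,11]  [15,17]  [17,18]  [18,21]
[0,5] uncovered → point at 5; [8,10] uncovered → point at 10; [15,17] uncovered → point at 17; [18,21] uncovered → point at 21.
Points: 5, 10, 17, 21 (4 total).

4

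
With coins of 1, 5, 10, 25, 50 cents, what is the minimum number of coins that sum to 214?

9

Use the largest denomination that fits, subtract, and repeat.
214 = 4×50 + 1×10 + 4×1
Total coins = 4 + 1 + 4 = 9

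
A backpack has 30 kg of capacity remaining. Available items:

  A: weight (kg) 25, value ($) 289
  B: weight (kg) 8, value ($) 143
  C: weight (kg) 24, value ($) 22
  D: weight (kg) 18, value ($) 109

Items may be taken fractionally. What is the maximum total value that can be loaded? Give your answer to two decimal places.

Order: B (143/8=17.88) > A (289/25=11.56) > D (109/18=6.06) > C (22/24=0.92)
Fill: take B (8 @ 143) → take 22/25 of A → 254.32; 30/30 used.
Total value = 397.32

397.32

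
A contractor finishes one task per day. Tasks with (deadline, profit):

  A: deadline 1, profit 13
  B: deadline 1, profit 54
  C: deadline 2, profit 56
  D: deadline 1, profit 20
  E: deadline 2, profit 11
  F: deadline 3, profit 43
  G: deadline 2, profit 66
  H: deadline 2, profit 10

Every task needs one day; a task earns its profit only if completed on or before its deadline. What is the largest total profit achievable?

165

Sort by profit descending; place each in the latest free slot ≤ its deadline.
Profit order: G=66 C=56 B=54 F=43 D=20 A=13 E=11 H=10
Assign: G→slot 2, C→slot 1, B skipped, F→slot 3, D skipped, A skipped, E skipped, H skipped.
Slots: [1:C] [2:G] [3:F]
Profit = 56 + 66 + 43 = 165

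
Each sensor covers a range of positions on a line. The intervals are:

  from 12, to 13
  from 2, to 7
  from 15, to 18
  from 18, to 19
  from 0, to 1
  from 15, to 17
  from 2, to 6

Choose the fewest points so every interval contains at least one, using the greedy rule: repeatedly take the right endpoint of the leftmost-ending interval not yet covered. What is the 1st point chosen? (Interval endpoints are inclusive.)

Process intervals by earliest right end; each time one isn't hit yet, stab at its right endpoint.
Sorted: [0,1] [2,6] [2,7] [12,13] [15,17] [15,18] [18,19]
{[0,1]} hit by 1; {[2,6],[2,7]} hit by 6; {[12,13]} hit by 13; {[15,17],[15,18]} hit by 17; {[18,19]} hit by 19.
Points: 1, 6, 13, 17, 19 (5 total).

1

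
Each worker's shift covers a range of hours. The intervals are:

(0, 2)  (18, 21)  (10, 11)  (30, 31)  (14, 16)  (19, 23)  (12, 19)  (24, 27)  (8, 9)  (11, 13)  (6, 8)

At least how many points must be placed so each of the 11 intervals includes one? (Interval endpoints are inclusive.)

7

Process intervals by earliest right end; each time one isn't hit yet, stab at its right endpoint.
Sorted: [0,2] [6,8] [8,9] [10,11] [11,13] [14,16] [12,19] [18,21] [19,23] [24,27] [30,31]
{[0,2]} hit by 2; {[6,8],[8,9]} hit by 8; {[10,11],[11,13]} hit by 11; {[14,16],[12,19]} hit by 16; {[18,21],[19,23]} hit by 21; {[24,27]} hit by 27; {[30,31]} hit by 31.
Points: 2, 8, 11, 16, 21, 27, 31 (7 total).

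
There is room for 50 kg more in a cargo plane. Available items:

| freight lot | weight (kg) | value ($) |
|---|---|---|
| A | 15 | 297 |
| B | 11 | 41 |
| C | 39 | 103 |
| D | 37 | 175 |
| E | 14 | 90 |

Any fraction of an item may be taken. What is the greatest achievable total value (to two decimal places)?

Greedy by value/weight ratio, highest first.
Ratios (sorted): A 19.80, E 6.43, D 4.73, B 3.73, C 2.64
take A (15 @ 297); take E (14 @ 90); take 21/37 of D → 99.32. Capacity used 50/50.
Total value = 486.32

486.32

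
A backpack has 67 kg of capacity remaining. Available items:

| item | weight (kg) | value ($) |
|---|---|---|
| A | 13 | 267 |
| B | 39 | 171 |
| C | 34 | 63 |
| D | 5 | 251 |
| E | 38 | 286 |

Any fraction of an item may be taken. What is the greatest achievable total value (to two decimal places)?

852.23

Greedy by value/weight ratio, highest first.
Ratios (sorted): D 50.20, A 20.54, E 7.53, B 4.38, C 1.85
take D (5 @ 251); take A (13 @ 267); take E (38 @ 286); take 11/39 of B → 48.23. Capacity used 67/67.
Total value = 852.23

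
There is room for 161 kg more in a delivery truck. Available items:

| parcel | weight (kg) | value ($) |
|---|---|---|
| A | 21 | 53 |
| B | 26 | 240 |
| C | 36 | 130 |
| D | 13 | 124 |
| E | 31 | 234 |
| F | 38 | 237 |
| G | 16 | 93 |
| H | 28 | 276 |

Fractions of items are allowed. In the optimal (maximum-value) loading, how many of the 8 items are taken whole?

Greedy by value/weight ratio, highest first.
Ratios (sorted): H 9.86, D 9.54, B 9.23, E 7.55, F 6.24, G 5.81, C 3.61, A 2.52
take H (28 @ 276); take D (13 @ 124); take B (26 @ 240); take E (31 @ 234); take F (38 @ 237); take G (16 @ 93); take 9/36 of C → 32.50. Capacity used 161/161.
6 item(s) taken whole; one partial (take 9/36 of C).

6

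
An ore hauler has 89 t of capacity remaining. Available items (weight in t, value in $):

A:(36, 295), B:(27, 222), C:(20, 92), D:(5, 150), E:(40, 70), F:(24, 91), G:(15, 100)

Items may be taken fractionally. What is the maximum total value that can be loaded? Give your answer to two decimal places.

794.60

Greedy by value/weight ratio, highest first.
Order: D (150/5=30.00) > B (222/27=8.22) > A (295/36=8.19) > G (100/15=6.67) > C (92/20=4.60) > F (91/24=3.79) > E (70/40=1.75)
Fill: take D (5 @ 150) → take B (27 @ 222) → take A (36 @ 295) → take G (15 @ 100) → take 6/20 of C → 27.60; 89/89 used.
Total value = 794.60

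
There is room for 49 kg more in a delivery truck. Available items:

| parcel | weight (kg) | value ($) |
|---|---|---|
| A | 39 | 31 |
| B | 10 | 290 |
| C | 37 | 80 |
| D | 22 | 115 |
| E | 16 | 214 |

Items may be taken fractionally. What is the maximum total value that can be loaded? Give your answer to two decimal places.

Greedy by value/weight ratio, highest first.
Order: B (290/10=29.00) > E (214/16=13.38) > D (115/22=5.23) > C (80/37=2.16) > A (31/39=0.79)
Fill: take B (10 @ 290) → take E (16 @ 214) → take D (22 @ 115) → take 1/37 of C → 2.16; 49/49 used.
Total value = 621.16

621.16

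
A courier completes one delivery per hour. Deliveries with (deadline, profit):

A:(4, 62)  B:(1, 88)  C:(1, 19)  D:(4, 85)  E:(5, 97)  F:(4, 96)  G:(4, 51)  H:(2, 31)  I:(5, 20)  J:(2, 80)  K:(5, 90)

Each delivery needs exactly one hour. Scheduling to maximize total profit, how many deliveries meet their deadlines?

Sort by profit descending; place each in the latest free slot ≤ its deadline.
By profit: E(d5,97), F(d4,96), K(d5,90), B(d1,88), D(d4,85), J(d2,80), A(d4,62), G(d4,51), H(d2,31), I(d5,20), C(d1,19)
E→slot 5; F→slot 4; K→slot 3; B→slot 1; D→slot 2; J skipped; A skipped; G skipped; H skipped; I skipped; C skipped.
5 of 11 scheduled.

5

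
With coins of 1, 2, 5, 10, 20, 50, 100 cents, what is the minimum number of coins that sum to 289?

289 = 2×100 + 1×50 + 1×20 + 1×10 + 1×5 + 2×2
Total coins = 2 + 1 + 1 + 1 + 1 + 2 = 8

8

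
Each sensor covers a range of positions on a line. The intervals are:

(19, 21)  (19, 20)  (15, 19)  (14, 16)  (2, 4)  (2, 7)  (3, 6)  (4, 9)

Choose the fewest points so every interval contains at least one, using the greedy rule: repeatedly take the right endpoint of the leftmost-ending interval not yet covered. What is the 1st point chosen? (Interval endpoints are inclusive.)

Sort by right endpoint; whenever an interval is uncovered, place a point at its right end.
Sorted: [2,4] [3,6] [2,7] [4,9] [14,16] [15,19] [19,20] [19,21]
{[2,4],[3,6],[2,7],[4,9]} hit by 4; {[14,16],[15,19]} hit by 16; {[19,20],[19,21]} hit by 20.
Points: 4, 16, 20 (3 total).

4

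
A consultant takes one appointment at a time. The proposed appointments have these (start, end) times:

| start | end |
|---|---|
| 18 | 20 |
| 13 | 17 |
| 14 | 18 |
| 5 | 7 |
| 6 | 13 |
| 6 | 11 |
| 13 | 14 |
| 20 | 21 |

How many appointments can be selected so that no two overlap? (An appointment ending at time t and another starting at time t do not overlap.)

5

Greedy by earliest finish: after sorting by end time, pick each interval compatible with the last pick.
Sorted by end: (5,7)  (6,11)  (6,13)  (13,14)  (13,17)  (14,18)  (18,20)  (20,21)
take (5,7); take (13,14); take (14,18); take (18,20); take (20,21).
Selected 5 appointments.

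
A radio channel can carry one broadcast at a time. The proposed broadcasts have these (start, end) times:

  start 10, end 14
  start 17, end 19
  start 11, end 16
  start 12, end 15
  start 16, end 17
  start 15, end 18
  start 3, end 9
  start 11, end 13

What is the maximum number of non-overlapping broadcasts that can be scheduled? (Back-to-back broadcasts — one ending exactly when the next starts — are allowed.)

4

Sorted by end: (3,9)  (11,13)  (10,14)  (12,15)  (11,16)  (16,17)  (15,18)  (17,19)
take (3,9); take (11,13); skip (10,14); take (16,17); take (17,19).
Selected 4 broadcasts.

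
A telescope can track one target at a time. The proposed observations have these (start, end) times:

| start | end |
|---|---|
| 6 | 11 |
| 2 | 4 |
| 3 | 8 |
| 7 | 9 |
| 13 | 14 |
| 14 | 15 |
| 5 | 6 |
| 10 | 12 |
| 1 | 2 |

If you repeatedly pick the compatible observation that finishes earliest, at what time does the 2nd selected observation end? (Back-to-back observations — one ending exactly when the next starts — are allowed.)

4

Sort by end time and greedily take each interval whose start is ≥ the last chosen end.
Sorted by end: (1,2)  (2,4)  (5,6)  (3,8)  (7,9)  (6,11)  (10,12)  (13,14)  (14,15)
take (1,2); take (2,4); take (5,6); take (7,9); take (10,12); take (13,14); take (14,15).
Selected: (1,2) (2,4) (5,6) (7,9) (10,12) (13,14) (14,15)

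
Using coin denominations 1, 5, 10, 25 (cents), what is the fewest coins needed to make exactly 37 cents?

4

Greedy: take as many of the largest coin as possible, then repeat with the remainder.
37 − 1×25→12 − 1×10→2 − 2×1→0
Total coins = 1 + 1 + 2 = 4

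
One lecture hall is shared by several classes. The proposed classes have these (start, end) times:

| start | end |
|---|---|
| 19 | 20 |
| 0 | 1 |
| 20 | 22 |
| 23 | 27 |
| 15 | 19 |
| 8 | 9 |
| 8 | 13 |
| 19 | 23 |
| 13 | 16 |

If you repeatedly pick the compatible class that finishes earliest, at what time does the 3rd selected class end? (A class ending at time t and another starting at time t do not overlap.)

16

Order by finish time; keep every interval that doesn't clash with the previous kept one.
Sorted by end: (0,1)  (8,9)  (8,13)  (13,16)  (15,19)  (19,20)  (20,22)  (19,23)  (23,27)
take (0,1); take (8,9); take (13,16); take (19,20); take (20,22); take (23,27).
Selected: (0,1) (8,9) (13,16) (19,20) (20,22) (23,27)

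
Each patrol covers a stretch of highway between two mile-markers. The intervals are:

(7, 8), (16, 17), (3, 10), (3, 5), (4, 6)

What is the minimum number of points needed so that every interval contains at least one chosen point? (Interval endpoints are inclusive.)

3

Sort by right endpoint; whenever an interval is uncovered, place a point at its right end.
By right end: [3,5]  [4,6]  [7,8]  [3,10]  [16,17]
[3,5] uncovered → point at 5; [7,8] uncovered → point at 8; [16,17] uncovered → point at 17.
Points: 5, 8, 17 (3 total).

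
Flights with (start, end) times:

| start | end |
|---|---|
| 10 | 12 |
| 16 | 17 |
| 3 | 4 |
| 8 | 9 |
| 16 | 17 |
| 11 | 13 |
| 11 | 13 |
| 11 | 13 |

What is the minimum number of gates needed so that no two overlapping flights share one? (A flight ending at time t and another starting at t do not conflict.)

Count concurrent intervals with a sweep; the peak is the room count.
starts: [3, 8, 10, 11, 11, 11, 16, 16]
ends:   [4, 9, 12, 13, 13, 13, 17, 17]
s3→1 e4→0 s8→1 e9→0 s10→1 s11→2 s11→3 s11→4  — peak 4.

4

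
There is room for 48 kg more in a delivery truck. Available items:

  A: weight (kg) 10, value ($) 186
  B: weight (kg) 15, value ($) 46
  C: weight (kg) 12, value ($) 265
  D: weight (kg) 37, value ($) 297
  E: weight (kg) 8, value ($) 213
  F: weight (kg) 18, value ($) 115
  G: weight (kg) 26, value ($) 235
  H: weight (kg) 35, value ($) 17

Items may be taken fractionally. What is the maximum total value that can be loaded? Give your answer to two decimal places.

Sort by value per unit weight and fill in that order.
Ratios (sorted): E 26.62, C 22.08, A 18.60, G 9.04, D 8.03, F 6.39, B 3.07, H 0.49
take E (8 @ 213); take C (12 @ 265); take A (10 @ 186); take 18/26 of G → 162.69. Capacity used 48/48.
Total value = 826.69

826.69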